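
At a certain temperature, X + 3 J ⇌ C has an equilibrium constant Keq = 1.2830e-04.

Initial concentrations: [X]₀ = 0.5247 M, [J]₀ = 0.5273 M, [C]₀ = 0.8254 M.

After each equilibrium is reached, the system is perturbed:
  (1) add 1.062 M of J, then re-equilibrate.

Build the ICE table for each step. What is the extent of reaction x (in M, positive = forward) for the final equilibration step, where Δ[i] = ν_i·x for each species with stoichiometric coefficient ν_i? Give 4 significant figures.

x = 0.006644 M

Q₀ = 10.73 vs Keq = 1.2830e-04 ⇒ Q>K, reverse
Step 1:
                    X           J           C
  init         0.5247      0.5273      0.8254
  Δ            0.8208       2.462     -0.8208
  eq            1.345        2.99    0.004613
  solve Keq expr → x = -0.8208; check Q = 1.2830e-04
Then add 1.062 M of J.
Step 2:
                    X           J           C
  init          1.345       4.052    0.004613
  Δ         -0.006644    -0.01993    0.006644
  eq            1.339       4.032     0.01126
  solve Keq expr → x = 0.006644; check Q = 1.2830e-04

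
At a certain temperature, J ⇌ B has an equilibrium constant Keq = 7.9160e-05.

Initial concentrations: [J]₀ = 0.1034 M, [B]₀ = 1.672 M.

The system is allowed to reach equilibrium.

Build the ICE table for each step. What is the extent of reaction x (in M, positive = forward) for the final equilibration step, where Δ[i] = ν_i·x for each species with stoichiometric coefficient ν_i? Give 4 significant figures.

x = -1.672 M

Q₀ = 16.17 vs Keq = 7.9160e-05 ⇒ Q>K, reverse
Step 1:
                  J         B
  Initial    0.1034     1.672
  Change      1.672    -1.672
  Equil       1.775 1.4053e-04
  solve Keq expr → x = -1.672; check Q = 7.9160e-05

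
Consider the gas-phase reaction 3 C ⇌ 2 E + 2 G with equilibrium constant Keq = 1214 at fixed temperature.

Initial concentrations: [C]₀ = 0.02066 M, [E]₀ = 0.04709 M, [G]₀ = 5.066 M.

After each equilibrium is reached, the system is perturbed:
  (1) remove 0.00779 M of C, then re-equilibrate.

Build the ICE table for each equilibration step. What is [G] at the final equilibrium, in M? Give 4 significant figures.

Q₀ = 6454 vs Keq = 1214 ⇒ Q>K, reverse
Step 1:
                    C           E           G
  Initial     0.02066     0.04709       5.066
  Change      0.01138   -0.007587   -0.007587
  Equil       0.03204      0.0395       5.058
  solve Keq expr → x = -0.003793; check Q = 1214
Then remove 0.00779 M of C.
Step 2:
                    C           E           G
  Initial     0.02425      0.0395       5.058
  Change      0.00569   -0.003793   -0.003793
  Equil       0.02994     0.03571       5.055
  solve Keq expr → x = -0.001897; check Q = 1214

[G]_eq = 5.055 M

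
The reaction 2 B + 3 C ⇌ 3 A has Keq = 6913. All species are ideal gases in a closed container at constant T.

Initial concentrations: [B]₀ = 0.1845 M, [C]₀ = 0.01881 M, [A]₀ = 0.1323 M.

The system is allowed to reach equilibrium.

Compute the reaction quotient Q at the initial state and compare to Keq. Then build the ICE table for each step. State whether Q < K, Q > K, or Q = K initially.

Q₀ = 1.0222e+04 vs Keq = 6913 ⇒ Q>K, reverse
Step 1:
                  B         C         A
  Initial    0.1845   0.01881    0.1323
  Change    0.00144   0.00216  -0.00216
  Equil      0.1859   0.02097    0.1301
  solve Keq expr → x = -7.2011e-04; check Q = 6913

Q₀ = 1.0222e+04; Q > K (proceeds reverse)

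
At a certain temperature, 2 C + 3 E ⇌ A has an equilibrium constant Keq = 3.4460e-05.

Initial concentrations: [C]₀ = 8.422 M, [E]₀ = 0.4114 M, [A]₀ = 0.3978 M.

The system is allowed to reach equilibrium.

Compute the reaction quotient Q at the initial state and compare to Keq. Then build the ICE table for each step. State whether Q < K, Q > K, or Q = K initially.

Q₀ = 0.08055; Q > K (proceeds reverse)

Q₀ = 0.08055 vs Keq = 3.4460e-05 ⇒ Q>K, reverse
Step 1:
                   C          E          A
  I            8.422     0.4114     0.3978
  C            0.773       1.16    -0.3865
  E            9.195      1.571    0.01129
  solve Keq expr → x = -0.3865; check Q = 3.4460e-05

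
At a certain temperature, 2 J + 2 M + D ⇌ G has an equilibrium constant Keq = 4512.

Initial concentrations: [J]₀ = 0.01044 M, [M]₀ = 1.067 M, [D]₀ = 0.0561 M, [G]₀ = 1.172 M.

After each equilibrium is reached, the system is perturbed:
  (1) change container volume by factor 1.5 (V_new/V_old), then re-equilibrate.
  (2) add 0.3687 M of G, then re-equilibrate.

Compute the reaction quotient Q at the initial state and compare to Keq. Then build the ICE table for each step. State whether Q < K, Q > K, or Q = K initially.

Q₀ = 1.6836e+05; Q > K (proceeds reverse)

Q₀ = 1.6836e+05 vs Keq = 4512 ⇒ Q>K, reverse
Step 1:
                   J          M          D          G
  init       0.01044      1.067     0.0561      1.172
  Δ          0.04153    0.04153    0.02077   -0.02077
  eq         0.05197      1.109    0.07687      1.151
  solve Keq expr → x = -0.02077; check Q = 4512
Then change container volume by factor 1.5 (V_new/V_old).
Step 2:
                   J          M          D          G
  init       0.03465      0.739    0.05124     0.7675
  Δ          0.03044    0.03044    0.01522   -0.01522
  eq         0.06509     0.7695    0.06647     0.7523
  solve Keq expr → x = -0.01522; check Q = 4512
Then add 0.3687 M of G.
Step 3:
                   J          M          D          G
  init       0.06509     0.7695    0.06647      1.121
  Δ          0.01028    0.01028   0.005139  -0.005139
  eq         0.07537     0.7797     0.0716      1.116
  solve Keq expr → x = -0.005139; check Q = 4512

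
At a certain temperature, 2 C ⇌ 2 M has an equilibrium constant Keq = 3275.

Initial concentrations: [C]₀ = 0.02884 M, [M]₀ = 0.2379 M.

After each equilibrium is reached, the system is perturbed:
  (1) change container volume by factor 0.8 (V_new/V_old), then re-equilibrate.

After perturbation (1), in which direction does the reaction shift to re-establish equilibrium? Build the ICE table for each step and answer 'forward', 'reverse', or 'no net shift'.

Q₀ = 68.05 vs Keq = 3275 ⇒ Q<K, forward
Step 1:
                    C           M
  init        0.02884      0.2379
  Δ          -0.02426     0.02426
  eq         0.004581      0.2622
  solve Keq expr → x = 0.01213; check Q = 3275
Then change container volume by factor 0.8 (V_new/V_old).
Step 2:
                    C           M
  init       0.005726      0.3277
  Δ                 0           0
  eq         0.005726      0.3277
  solve Keq expr → x = 0; check Q = 3275

Direction: no net shift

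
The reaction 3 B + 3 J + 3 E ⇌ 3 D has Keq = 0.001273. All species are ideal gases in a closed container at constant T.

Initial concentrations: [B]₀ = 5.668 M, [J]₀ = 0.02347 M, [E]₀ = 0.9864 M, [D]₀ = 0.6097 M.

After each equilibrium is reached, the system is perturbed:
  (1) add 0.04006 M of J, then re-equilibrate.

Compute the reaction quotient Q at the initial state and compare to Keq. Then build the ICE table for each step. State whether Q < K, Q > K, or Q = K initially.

Q₀ = 100.3 vs Keq = 0.001273 ⇒ Q>K, reverse
Step 1:
                  B         J         E         D
  Initial     5.668   0.02347    0.9864    0.6097
  Change     0.3193    0.3193    0.3193   -0.3193
  Equil       5.987    0.3428     1.306    0.2904
  solve Keq expr → x = -0.1064; check Q = 0.001273
Then add 0.04006 M of J.
Step 2:
                  B         J         E         D
  Initial     5.987    0.3828     1.306    0.2904
  Change   -0.01589  -0.01589  -0.01589   0.01589
  Equil       5.971    0.3669      1.29    0.3063
  solve Keq expr → x = 0.005295; check Q = 0.001273

Q₀ = 100.3; Q > K (proceeds reverse)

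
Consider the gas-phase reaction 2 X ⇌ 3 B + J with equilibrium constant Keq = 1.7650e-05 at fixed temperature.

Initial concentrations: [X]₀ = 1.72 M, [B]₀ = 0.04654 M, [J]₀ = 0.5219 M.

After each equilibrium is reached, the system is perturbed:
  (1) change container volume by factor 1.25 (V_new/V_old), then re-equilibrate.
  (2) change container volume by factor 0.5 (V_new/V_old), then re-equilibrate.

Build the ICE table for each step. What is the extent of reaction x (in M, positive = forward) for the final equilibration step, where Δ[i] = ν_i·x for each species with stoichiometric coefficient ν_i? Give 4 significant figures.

x = -0.01043 M

Q₀ = 1.7783e-05 vs Keq = 1.7650e-05 ⇒ Q>K, reverse
Step 1:
                    X           B           J
  I              1.72     0.04654      0.5219
  C        7.5988e-05 -1.1398e-04 -3.7994e-05
  E              1.72     0.04643      0.5219
  solve Keq expr → x = -3.7994e-05; check Q = 1.7650e-05
Then change container volume by factor 1.25 (V_new/V_old).
Step 2:
                    X           B           J
  I             1.376     0.03714      0.4175
  C         -0.003873     0.00581    0.001937
  E             1.372     0.04295      0.4194
  solve Keq expr → x = 0.001937; check Q = 1.7650e-05
Then change container volume by factor 0.5 (V_new/V_old).
Step 3:
                    X           B           J
  I             2.744      0.0859      0.8389
  C           0.02086    -0.03129    -0.01043
  E             2.765     0.05462      0.8284
  solve Keq expr → x = -0.01043; check Q = 1.7650e-05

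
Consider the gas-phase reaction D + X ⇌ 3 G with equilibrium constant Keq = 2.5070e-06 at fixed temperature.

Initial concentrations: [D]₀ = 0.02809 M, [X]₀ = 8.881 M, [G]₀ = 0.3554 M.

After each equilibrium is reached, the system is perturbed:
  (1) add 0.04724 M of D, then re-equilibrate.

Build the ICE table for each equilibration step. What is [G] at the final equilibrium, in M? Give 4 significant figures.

[G]_eq = 0.0162 M

Q₀ = 0.1799 vs Keq = 2.5070e-06 ⇒ Q>K, reverse
Step 1:
                   D          X          G
  init       0.02809      8.881     0.3554
  Δ           0.1136     0.1136    -0.3407
  eq          0.1416      8.995    0.01473
  solve Keq expr → x = -0.1136; check Q = 2.5070e-06
Then add 0.04724 M of D.
Step 2:
                   D          X          G
  init        0.1889      8.995    0.01473
  Δ       -4.8951e-04 -4.8951e-04   0.001469
  eq          0.1884      8.994     0.0162
  solve Keq expr → x = 4.8951e-04; check Q = 2.5070e-06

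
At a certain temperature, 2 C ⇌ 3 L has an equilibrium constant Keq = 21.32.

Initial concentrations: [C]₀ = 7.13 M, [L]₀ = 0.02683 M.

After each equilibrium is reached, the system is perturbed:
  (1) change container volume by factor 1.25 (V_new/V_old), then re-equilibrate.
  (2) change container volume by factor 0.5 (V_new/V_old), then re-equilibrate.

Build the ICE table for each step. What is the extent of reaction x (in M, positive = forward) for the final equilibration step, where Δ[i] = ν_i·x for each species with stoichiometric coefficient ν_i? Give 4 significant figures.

Q₀ = 3.7991e-07 vs Keq = 21.32 ⇒ Q<K, forward
Step 1:
                   C          L
  init          7.13    0.02683
  Δ           -3.966      5.949
  eq           3.164      5.976
  solve Keq expr → x = 1.983; check Q = 21.32
Then change container volume by factor 1.25 (V_new/V_old).
Step 2:
                   C          L
  init         2.531      4.781
  Δ          -0.1287     0.1931
  eq           2.402      4.974
  solve Keq expr → x = 0.06435; check Q = 21.32
Then change container volume by factor 0.5 (V_new/V_old).
Step 3:
                   C          L
  init         4.805      9.948
  Δ           0.7994     -1.199
  eq           5.604      8.749
  solve Keq expr → x = -0.3997; check Q = 21.32

x = -0.3997 M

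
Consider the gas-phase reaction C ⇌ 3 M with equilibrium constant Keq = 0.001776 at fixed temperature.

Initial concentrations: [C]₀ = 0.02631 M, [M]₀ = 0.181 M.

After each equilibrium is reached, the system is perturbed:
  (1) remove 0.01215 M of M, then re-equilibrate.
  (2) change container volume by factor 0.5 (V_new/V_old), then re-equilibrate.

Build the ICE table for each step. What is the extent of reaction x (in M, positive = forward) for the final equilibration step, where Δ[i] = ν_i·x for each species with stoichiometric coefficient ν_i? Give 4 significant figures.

x = -0.01151 M

Q₀ = 0.2254 vs Keq = 0.001776 ⇒ Q>K, reverse
Step 1:
                  C         M
  Initial   0.02631     0.181
  Change     0.0437   -0.1311
  Equil     0.07001   0.04991
  solve Keq expr → x = -0.0437; check Q = 0.001776
Then remove 0.01215 M of M.
Step 2:
                  C         M
  Initial   0.07001   0.03776
  Change  -0.003748   0.01124
  Equil     0.06626     0.049
  solve Keq expr → x = 0.003748; check Q = 0.001776
Then change container volume by factor 0.5 (V_new/V_old).
Step 3:
                  C         M
  Initial    0.1325   0.09801
  Change    0.01151  -0.03453
  Equil       0.144   0.06348
  solve Keq expr → x = -0.01151; check Q = 0.001776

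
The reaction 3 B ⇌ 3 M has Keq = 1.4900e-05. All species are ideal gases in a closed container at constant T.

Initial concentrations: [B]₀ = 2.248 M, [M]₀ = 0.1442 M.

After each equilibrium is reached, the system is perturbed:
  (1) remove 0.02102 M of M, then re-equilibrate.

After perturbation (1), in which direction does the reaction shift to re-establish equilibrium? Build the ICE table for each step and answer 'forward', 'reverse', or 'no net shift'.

Direction: forward

Q₀ = 2.6394e-04 vs Keq = 1.4900e-05 ⇒ Q>K, reverse
Step 1:
                   B          M
  I            2.248     0.1442
  C          0.08675   -0.08675
  E            2.335    0.05745
  solve Keq expr → x = -0.02892; check Q = 1.4900e-05
Then remove 0.02102 M of M.
Step 2:
                   B          M
  I            2.335    0.03643
  C         -0.02052    0.02052
  E            2.314    0.05695
  solve Keq expr → x = 0.006838; check Q = 1.4900e-05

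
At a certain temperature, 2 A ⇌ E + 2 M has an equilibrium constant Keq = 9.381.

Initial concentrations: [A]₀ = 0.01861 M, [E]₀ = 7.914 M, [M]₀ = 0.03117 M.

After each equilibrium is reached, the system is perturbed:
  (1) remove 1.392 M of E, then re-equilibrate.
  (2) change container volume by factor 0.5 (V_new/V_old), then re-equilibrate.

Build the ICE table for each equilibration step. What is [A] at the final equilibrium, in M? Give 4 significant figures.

[A]_eq = 0.05387 M

Q₀ = 22.2 vs Keq = 9.381 ⇒ Q>K, reverse
Step 1:
                   A          E          M
  Initial    0.01861      7.914    0.03117
  Change     0.00522   -0.00261   -0.00522
  Equil      0.02383      7.911    0.02595
  solve Keq expr → x = -0.00261; check Q = 9.381
Then remove 1.392 M of E.
Step 2:
                   A          E          M
  Initial    0.02383      6.519    0.02595
  Change   -0.001198 5.9902e-04   0.001198
  Equil      0.02263       6.52    0.02715
  solve Keq expr → x = 5.9902e-04; check Q = 9.381
Then change container volume by factor 0.5 (V_new/V_old).
Step 3:
                   A          E          M
  Initial    0.04526      13.04     0.0543
  Change      0.0086    -0.0043    -0.0086
  Equil      0.05387      13.04    0.04569
  solve Keq expr → x = -0.0043; check Q = 9.381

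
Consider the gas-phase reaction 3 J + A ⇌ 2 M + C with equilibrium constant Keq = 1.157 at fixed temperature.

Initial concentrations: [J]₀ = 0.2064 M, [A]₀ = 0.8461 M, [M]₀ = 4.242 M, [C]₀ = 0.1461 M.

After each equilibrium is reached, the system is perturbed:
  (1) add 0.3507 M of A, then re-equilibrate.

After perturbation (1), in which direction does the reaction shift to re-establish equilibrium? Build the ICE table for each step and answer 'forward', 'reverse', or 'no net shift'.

Direction: forward

Q₀ = 353.4 vs Keq = 1.157 ⇒ Q>K, reverse
Step 1:
                  J         A         M         C
  I          0.2064    0.8461     4.242    0.1461
  C          0.3924    0.1308   -0.2616   -0.1308
  E          0.5988    0.9769      3.98   0.01531
  solve Keq expr → x = -0.1308; check Q = 1.157
Then add 0.3507 M of A.
Step 2:
                  J         A         M         C
  I          0.5988     1.328      3.98   0.01531
  C         -0.0123 -0.004101  0.008201  0.004101
  E          0.5865     1.323     3.989   0.01941
  solve Keq expr → x = 0.004101; check Q = 1.157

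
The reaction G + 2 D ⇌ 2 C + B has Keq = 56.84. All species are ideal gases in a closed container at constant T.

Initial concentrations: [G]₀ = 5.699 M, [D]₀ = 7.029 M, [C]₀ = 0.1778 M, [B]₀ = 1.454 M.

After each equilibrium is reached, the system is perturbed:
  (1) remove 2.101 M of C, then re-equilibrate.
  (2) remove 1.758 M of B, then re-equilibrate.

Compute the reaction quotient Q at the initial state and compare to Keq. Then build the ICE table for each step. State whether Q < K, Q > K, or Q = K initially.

Q₀ = 1.6325e-04 vs Keq = 56.84 ⇒ Q<K, forward
Step 1:
                   G          D          C          B
  init         5.699      7.029     0.1778      1.454
  Δ           -2.991     -5.982      5.982      2.991
  eq           2.708      1.047       6.16      4.445
  solve Keq expr → x = 2.991; check Q = 56.84
Then remove 2.101 M of C.
Step 2:
                   G          D          C          B
  init         2.708      1.047      4.059      4.445
  Δ          -0.1391    -0.2783     0.2783     0.1391
  eq           2.569     0.7685      4.337      4.584
  solve Keq expr → x = 0.1391; check Q = 56.84
Then remove 1.758 M of B.
Step 3:
                   G          D          C          B
  init         2.569     0.7685      4.337      2.826
  Δ         -0.06571    -0.1314     0.1314    0.06571
  eq           2.503     0.6371      4.469      2.892
  solve Keq expr → x = 0.06571; check Q = 56.84

Q₀ = 1.6325e-04; Q < K (proceeds forward)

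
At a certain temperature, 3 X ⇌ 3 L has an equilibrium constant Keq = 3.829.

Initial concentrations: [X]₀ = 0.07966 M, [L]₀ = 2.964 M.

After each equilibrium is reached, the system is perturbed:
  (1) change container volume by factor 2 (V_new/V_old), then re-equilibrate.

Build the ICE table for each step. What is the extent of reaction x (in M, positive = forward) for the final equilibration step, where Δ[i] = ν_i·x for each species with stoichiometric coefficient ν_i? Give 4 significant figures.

Q₀ = 5.1513e+04 vs Keq = 3.829 ⇒ Q>K, reverse
Step 1:
                    X           L
  Initial     0.07966       2.964
  Change        1.107      -1.107
  Equil         1.187       1.857
  solve Keq expr → x = -0.3691; check Q = 3.829
Then change container volume by factor 2 (V_new/V_old).
Step 2:
                    X           L
  Initial      0.5934      0.9284
  Change            0           0
  Equil        0.5934      0.9284
  solve Keq expr → x = 0; check Q = 3.829

x = 0 M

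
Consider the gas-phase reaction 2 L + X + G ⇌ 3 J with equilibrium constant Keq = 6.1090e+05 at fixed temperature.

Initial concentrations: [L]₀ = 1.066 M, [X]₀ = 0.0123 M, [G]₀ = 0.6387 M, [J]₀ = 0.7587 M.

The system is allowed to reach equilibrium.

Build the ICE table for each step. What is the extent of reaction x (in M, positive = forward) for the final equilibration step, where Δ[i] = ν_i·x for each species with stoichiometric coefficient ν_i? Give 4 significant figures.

x = 0.0123 M

Q₀ = 48.92 vs Keq = 6.1090e+05 ⇒ Q<K, forward
Step 1:
                   L          X          G          J
  init         1.066     0.0123     0.6387     0.7587
  Δ          -0.0246    -0.0123    -0.0123     0.0369
  eq           1.041 1.2134e-06     0.6264     0.7956
  solve Keq expr → x = 0.0123; check Q = 6.1090e+05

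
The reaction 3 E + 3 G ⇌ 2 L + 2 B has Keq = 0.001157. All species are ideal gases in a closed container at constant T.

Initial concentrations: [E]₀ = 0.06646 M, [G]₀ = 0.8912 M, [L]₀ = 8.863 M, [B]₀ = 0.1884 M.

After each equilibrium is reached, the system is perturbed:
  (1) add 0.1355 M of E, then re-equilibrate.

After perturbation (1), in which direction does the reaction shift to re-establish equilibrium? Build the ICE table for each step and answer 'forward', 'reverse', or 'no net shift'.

Q₀ = 1.3419e+04 vs Keq = 0.001157 ⇒ Q>K, reverse
Step 1:
                    E           G           L           B
  Initial     0.06646      0.8912       8.863      0.1884
  Change       0.2811      0.2811     -0.1874     -0.1874
  Equil        0.3475       1.172       8.676     0.00102
  solve Keq expr → x = -0.09369; check Q = 0.001157
Then add 0.1355 M of E.
Step 2:
                    E           G           L           B
  Initial       0.483       1.172       8.676     0.00102
  Change  -9.6582e-04 -9.6582e-04  6.4388e-04  6.4388e-04
  Equil        0.4821       1.171       8.676    0.001663
  solve Keq expr → x = 3.2194e-04; check Q = 0.001157

Direction: forward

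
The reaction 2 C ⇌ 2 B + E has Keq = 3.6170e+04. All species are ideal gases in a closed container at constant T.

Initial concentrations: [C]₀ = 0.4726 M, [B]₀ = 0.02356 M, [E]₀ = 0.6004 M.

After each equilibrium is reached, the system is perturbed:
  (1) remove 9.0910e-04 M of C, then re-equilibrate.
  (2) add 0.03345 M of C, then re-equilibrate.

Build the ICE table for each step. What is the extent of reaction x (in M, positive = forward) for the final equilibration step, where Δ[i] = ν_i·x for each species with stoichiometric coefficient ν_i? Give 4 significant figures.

Q₀ = 0.001492 vs Keq = 3.6170e+04 ⇒ Q<K, forward
Step 1:
                    C           B           E
  init         0.4726     0.02356      0.6004
  Δ           -0.4702      0.4702      0.2351
  eq         0.002373      0.4938      0.8355
  solve Keq expr → x = 0.2351; check Q = 3.6170e+04
Then remove 9.0910e-04 M of C.
Step 2:
                    C           B           E
  init       0.001464      0.4938      0.8355
  Δ        9.0411e-04 -9.0411e-04 -4.5206e-04
  eq         0.002368      0.4929      0.8351
  solve Keq expr → x = -4.5206e-04; check Q = 3.6170e+04
Then add 0.03345 M of C.
Step 3:
                    C           B           E
  init        0.03582      0.4929      0.8351
  Δ          -0.03327     0.03327     0.01663
  eq         0.002553      0.5261      0.8517
  solve Keq expr → x = 0.01663; check Q = 3.6170e+04

x = 0.01663 M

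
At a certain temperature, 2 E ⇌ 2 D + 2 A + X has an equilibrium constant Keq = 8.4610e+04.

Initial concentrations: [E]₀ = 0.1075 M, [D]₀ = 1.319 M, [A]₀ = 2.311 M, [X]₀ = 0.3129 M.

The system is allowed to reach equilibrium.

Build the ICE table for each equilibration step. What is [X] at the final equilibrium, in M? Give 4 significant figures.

Q₀ = 251.6 vs Keq = 8.4610e+04 ⇒ Q<K, forward
Step 1:
                   E          D          A          X
  Initial     0.1075      1.319      2.311     0.3129
  Change     -0.1004     0.1004     0.1004     0.0502
  Equil     0.007091      1.419      2.411     0.3631
  solve Keq expr → x = 0.0502; check Q = 8.4610e+04

[X]_eq = 0.3631 M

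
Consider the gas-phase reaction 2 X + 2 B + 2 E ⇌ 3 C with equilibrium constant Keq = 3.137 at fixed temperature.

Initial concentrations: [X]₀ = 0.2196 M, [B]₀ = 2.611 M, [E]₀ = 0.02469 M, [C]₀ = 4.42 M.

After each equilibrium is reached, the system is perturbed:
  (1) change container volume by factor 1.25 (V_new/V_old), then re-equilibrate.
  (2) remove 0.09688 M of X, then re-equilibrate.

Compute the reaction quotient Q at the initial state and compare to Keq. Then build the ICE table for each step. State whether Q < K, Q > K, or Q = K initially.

Q₀ = 4.3087e+05; Q > K (proceeds reverse)

Q₀ = 4.3087e+05 vs Keq = 3.137 ⇒ Q>K, reverse
Step 1:
                  X         B         E         C
  Initial    0.2196     2.611   0.02469      4.42
  Change      0.841     0.841     0.841    -1.261
  Equil       1.061     3.452    0.8657     3.159
  solve Keq expr → x = -0.4205; check Q = 3.137
Then change container volume by factor 1.25 (V_new/V_old).
Step 2:
                  X         B         E         C
  Initial    0.8485     2.762    0.6925     2.527
  Change    0.08925   0.08925   0.08925   -0.1339
  Equil      0.9377     2.851    0.7818     2.393
  solve Keq expr → x = -0.04463; check Q = 3.137
Then remove 0.09688 M of X.
Step 3:
                  X         B         E         C
  Initial    0.8408     2.851    0.7818     2.393
  Change    0.02929   0.02929   0.02929  -0.04394
  Equil      0.8701      2.88    0.8111     2.349
  solve Keq expr → x = -0.01465; check Q = 3.137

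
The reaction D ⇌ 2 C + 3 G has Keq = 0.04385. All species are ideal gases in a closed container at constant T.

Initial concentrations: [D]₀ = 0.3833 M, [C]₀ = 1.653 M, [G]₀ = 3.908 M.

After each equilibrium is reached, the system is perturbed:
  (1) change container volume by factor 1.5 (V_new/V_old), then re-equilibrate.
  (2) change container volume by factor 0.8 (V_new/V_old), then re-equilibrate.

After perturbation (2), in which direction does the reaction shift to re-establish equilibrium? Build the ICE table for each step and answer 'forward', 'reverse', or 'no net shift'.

Direction: reverse

Q₀ = 425.5 vs Keq = 0.04385 ⇒ Q>K, reverse
Step 1:
                    D           C           G
  init         0.3833       1.653       3.908
  Δ            0.7707      -1.541      -2.312
  eq            1.154      0.1116       1.596
  solve Keq expr → x = -0.7707; check Q = 0.04385
Then change container volume by factor 1.5 (V_new/V_old).
Step 2:
                    D           C           G
  init         0.7693     0.07439       1.064
  Δ          -0.03409     0.06819      0.1023
  eq           0.7352      0.1426       1.166
  solve Keq expr → x = 0.03409; check Q = 0.04385
Then change container volume by factor 0.8 (V_new/V_old).
Step 3:
                    D           C           G
  init         0.9191      0.1782       1.458
  Δ           0.02625    -0.05249    -0.07874
  eq           0.9453      0.1257       1.379
  solve Keq expr → x = -0.02625; check Q = 0.04385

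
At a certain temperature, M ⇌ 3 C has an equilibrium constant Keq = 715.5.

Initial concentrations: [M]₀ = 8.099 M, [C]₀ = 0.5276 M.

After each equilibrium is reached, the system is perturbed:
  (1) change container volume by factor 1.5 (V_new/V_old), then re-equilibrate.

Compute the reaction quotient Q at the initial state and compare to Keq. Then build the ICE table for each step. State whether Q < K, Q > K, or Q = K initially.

Q₀ = 0.01813 vs Keq = 715.5 ⇒ Q<K, forward
Step 1:
                   M          C
  init         8.099     0.5276
  Δ           -4.425      13.27
  eq           3.674       13.8
  solve Keq expr → x = 4.425; check Q = 715.5
Then change container volume by factor 1.5 (V_new/V_old).
Step 2:
                   M          C
  init          2.45      9.201
  Δ          -0.5955      1.787
  eq           1.854      10.99
  solve Keq expr → x = 0.5955; check Q = 715.5

Q₀ = 0.01813; Q < K (proceeds forward)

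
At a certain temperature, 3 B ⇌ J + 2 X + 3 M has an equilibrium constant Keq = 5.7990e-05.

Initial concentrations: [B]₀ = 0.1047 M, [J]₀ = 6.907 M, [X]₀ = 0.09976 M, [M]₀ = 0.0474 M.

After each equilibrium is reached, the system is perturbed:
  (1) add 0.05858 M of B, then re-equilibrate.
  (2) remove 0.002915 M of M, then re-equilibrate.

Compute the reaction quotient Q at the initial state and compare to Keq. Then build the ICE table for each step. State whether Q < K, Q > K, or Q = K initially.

Q₀ = 0.006378; Q > K (proceeds reverse)

Q₀ = 0.006378 vs Keq = 5.7990e-05 ⇒ Q>K, reverse
Step 1:
                  B         J         X         M
  I          0.1047     6.907   0.09976    0.0474
  C         0.03219  -0.01073  -0.02146  -0.03219
  E          0.1369     6.896    0.0783   0.01521
  solve Keq expr → x = -0.01073; check Q = 5.7990e-05
Then add 0.05858 M of B.
Step 2:
                  B         J         X         M
  I          0.1955     6.896    0.0783   0.01521
  C       -0.005304  0.001768  0.003536  0.005304
  E          0.1902     6.898   0.08184   0.02051
  solve Keq expr → x = 0.001768; check Q = 5.7990e-05
Then remove 0.002915 M of M.
Step 3:
                  B         J         X         M
  I          0.1902     6.898   0.08184    0.0176
  C       -0.002396 7.9878e-04  0.001598  0.002396
  E          0.1878     6.899   0.08343      0.02
  solve Keq expr → x = 7.9878e-04; check Q = 5.7990e-05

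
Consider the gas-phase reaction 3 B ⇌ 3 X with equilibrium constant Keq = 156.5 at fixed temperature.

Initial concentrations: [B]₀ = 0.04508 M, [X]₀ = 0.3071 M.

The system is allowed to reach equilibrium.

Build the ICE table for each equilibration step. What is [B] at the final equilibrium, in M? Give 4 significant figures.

Q₀ = 316.1 vs Keq = 156.5 ⇒ Q>K, reverse
Step 1:
                  B         X
  Initial   0.04508    0.3071
  Change    0.01004  -0.01004
  Equil     0.05512    0.2971
  solve Keq expr → x = -0.003348; check Q = 156.5

[B]_eq = 0.05512 M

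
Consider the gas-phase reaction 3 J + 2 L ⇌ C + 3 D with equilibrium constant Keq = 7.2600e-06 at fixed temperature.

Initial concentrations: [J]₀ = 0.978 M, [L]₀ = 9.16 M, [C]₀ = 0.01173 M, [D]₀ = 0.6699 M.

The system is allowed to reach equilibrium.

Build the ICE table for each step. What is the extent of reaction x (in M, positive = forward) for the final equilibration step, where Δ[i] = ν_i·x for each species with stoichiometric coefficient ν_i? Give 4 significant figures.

Q₀ = 4.4928e-05 vs Keq = 7.2600e-06 ⇒ Q>K, reverse
Step 1:
                  J         L         C         D
  I           0.978      9.16   0.01173    0.6699
  C         0.02812   0.01875 -0.009373  -0.02812
  E           1.006     9.179  0.002357    0.6418
  solve Keq expr → x = -0.009373; check Q = 7.2600e-06

x = -0.009373 M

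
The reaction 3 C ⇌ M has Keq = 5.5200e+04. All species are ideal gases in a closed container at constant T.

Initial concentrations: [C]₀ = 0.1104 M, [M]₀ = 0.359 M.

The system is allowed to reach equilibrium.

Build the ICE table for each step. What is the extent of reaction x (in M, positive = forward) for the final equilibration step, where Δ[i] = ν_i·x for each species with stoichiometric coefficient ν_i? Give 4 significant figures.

Q₀ = 266.8 vs Keq = 5.5200e+04 ⇒ Q<K, forward
Step 1:
                  C         M
  I          0.1104     0.359
  C        -0.09122   0.03041
  E         0.01918    0.3894
  solve Keq expr → x = 0.03041; check Q = 5.5200e+04

x = 0.03041 M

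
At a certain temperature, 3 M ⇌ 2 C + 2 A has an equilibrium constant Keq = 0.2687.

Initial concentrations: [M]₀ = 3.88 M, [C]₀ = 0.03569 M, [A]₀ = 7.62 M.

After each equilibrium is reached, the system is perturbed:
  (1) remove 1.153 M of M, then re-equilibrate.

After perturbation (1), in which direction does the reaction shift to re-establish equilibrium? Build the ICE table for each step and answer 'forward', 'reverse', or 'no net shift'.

Direction: reverse

Q₀ = 0.001266 vs Keq = 0.2687 ⇒ Q<K, forward
Step 1:
                    M           C           A
  init           3.88     0.03569        7.62
  Δ           -0.5409      0.3606      0.3606
  eq            3.339      0.3963       7.981
  solve Keq expr → x = 0.1803; check Q = 0.2687
Then remove 1.153 M of M.
Step 2:
                    M           C           A
  init          2.186      0.3963       7.981
  Δ            0.2232     -0.1488     -0.1488
  eq            2.409      0.2475       7.832
  solve Keq expr → x = -0.0744; check Q = 0.2687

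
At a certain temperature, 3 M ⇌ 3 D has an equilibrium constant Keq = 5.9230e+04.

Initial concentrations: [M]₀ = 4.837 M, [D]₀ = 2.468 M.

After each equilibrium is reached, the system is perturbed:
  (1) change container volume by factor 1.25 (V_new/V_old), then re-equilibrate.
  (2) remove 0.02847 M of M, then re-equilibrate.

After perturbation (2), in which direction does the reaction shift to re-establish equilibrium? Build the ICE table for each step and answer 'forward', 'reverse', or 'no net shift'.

Q₀ = 0.1328 vs Keq = 5.9230e+04 ⇒ Q<K, forward
Step 1:
                    M           D
  I             4.837       2.468
  C            -4.654       4.654
  E            0.1827       7.122
  solve Keq expr → x = 1.551; check Q = 5.9230e+04
Then change container volume by factor 1.25 (V_new/V_old).
Step 2:
                    M           D
  I            0.1462       5.698
  C                 0           0
  E            0.1462       5.698
  solve Keq expr → x = 0; check Q = 5.9230e+04
Then remove 0.02847 M of M.
Step 3:
                    M           D
  I            0.1177       5.698
  C           0.02776    -0.02776
  E            0.1455        5.67
  solve Keq expr → x = -0.009253; check Q = 5.9230e+04

Direction: reverse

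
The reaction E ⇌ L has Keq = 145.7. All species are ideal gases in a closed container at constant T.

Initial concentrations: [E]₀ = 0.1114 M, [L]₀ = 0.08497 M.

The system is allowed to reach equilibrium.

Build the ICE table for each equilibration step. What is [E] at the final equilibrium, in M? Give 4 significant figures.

[E]_eq = 0.001339 M

Q₀ = 0.7627 vs Keq = 145.7 ⇒ Q<K, forward
Step 1:
                  E         L
  Initial    0.1114   0.08497
  Change    -0.1101    0.1101
  Equil    0.001339     0.195
  solve Keq expr → x = 0.1101; check Q = 145.7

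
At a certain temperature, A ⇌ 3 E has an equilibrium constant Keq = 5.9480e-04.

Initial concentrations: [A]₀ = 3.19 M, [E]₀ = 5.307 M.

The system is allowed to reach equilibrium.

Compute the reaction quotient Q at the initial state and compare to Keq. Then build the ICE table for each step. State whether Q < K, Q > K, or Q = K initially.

Q₀ = 46.86 vs Keq = 5.9480e-04 ⇒ Q>K, reverse
Step 1:
                    A           E
  I              3.19       5.307
  C             1.721      -5.164
  E             4.911       0.143
  solve Keq expr → x = -1.721; check Q = 5.9480e-04

Q₀ = 46.86; Q > K (proceeds reverse)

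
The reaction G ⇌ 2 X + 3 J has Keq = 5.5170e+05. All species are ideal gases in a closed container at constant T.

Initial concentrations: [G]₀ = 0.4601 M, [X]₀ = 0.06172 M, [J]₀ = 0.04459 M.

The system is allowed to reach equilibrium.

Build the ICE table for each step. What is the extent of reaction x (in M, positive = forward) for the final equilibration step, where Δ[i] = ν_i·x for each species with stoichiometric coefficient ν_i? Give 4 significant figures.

Q₀ = 7.3403e-07 vs Keq = 5.5170e+05 ⇒ Q<K, forward
Step 1:
                  G         X         J
  Initial    0.4601   0.06172   0.04459
  Change    -0.4601    0.9202      1.38
  Equil   5.0556e-06    0.9819     1.425
  solve Keq expr → x = 0.4601; check Q = 5.5170e+05

x = 0.4601 M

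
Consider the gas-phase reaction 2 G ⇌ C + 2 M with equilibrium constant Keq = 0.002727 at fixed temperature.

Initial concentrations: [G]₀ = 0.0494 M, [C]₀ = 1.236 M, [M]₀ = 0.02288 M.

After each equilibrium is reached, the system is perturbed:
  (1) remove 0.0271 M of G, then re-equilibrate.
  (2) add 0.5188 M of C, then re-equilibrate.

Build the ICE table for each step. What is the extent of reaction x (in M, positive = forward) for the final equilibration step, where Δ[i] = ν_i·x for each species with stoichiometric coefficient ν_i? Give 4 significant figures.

Q₀ = 0.2651 vs Keq = 0.002727 ⇒ Q>K, reverse
Step 1:
                    G           C           M
  I            0.0494       1.236     0.02288
  C           0.01962   -0.009812    -0.01962
  E           0.06902       1.226    0.003255
  solve Keq expr → x = -0.009812; check Q = 0.002727
Then remove 0.0271 M of G.
Step 2:
                    G           C           M
  I           0.04192       1.226    0.003255
  C           0.00122 -6.0998e-04    -0.00122
  E           0.04314       1.226    0.002035
  solve Keq expr → x = -6.0998e-04; check Q = 0.002727
Then add 0.5188 M of C.
Step 3:
                    G           C           M
  I           0.04314       1.744    0.002035
  C        3.1668e-04 -1.5834e-04 -3.1668e-04
  E           0.04346       1.744    0.001718
  solve Keq expr → x = -1.5834e-04; check Q = 0.002727

x = -1.5834e-04 M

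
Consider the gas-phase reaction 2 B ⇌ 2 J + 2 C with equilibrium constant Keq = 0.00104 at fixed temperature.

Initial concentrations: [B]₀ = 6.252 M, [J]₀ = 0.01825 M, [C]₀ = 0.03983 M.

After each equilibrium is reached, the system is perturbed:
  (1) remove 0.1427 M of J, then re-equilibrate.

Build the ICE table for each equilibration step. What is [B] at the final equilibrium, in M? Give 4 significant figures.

Q₀ = 1.3518e-08 vs Keq = 0.00104 ⇒ Q<K, forward
Step 1:
                  B         J         C
  Initial     6.252   0.01825   0.03983
  Change    -0.4053    0.4053    0.4053
  Equil       5.847    0.4236    0.4451
  solve Keq expr → x = 0.2027; check Q = 0.00104
Then remove 0.1427 M of J.
Step 2:
                  B         J         C
  Initial     5.847    0.2809    0.4451
  Change   -0.07613   0.07613   0.07613
  Equil       5.771     0.357    0.5213
  solve Keq expr → x = 0.03807; check Q = 0.00104

[B]_eq = 5.771 M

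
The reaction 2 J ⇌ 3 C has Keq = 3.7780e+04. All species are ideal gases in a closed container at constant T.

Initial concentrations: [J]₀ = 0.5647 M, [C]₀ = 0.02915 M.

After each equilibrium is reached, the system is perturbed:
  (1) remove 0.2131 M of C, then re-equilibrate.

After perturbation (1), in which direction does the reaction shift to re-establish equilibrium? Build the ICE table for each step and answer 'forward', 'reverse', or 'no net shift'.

Q₀ = 7.7675e-05 vs Keq = 3.7780e+04 ⇒ Q<K, forward
Step 1:
                    J           C
  Initial      0.5647     0.02915
  Change      -0.5605      0.8408
  Equil      0.004174      0.8699
  solve Keq expr → x = 0.2803; check Q = 3.7780e+04
Then remove 0.2131 M of C.
Step 2:
                    J           C
  Initial    0.004174      0.6568
  Change    -0.001422    0.002134
  Equil      0.002752       0.659
  solve Keq expr → x = 7.1117e-04; check Q = 3.7780e+04

Direction: forward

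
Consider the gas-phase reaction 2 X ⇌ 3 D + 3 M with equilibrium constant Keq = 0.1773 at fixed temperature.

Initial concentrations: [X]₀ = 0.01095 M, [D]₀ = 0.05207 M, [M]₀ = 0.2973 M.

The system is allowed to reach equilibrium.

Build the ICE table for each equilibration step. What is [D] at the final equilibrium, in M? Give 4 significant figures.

Q₀ = 0.03094 vs Keq = 0.1773 ⇒ Q<K, forward
Step 1:
                  X         D         M
  I         0.01095   0.05207    0.2973
  C       -0.005111  0.007666  0.007666
  E        0.005839   0.05974     0.305
  solve Keq expr → x = 0.002555; check Q = 0.1773

[D]_eq = 0.05974 M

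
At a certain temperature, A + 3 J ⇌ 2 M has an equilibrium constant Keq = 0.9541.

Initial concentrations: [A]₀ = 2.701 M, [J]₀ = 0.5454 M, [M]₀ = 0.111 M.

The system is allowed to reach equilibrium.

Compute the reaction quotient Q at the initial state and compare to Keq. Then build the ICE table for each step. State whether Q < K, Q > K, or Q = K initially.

Q₀ = 0.02812 vs Keq = 0.9541 ⇒ Q<K, forward
Step 1:
                   A          J          M
  Initial      2.701     0.5454      0.111
  Change    -0.07931    -0.2379     0.1586
  Equil        2.622     0.3075     0.2696
  solve Keq expr → x = 0.07931; check Q = 0.9541

Q₀ = 0.02812; Q < K (proceeds forward)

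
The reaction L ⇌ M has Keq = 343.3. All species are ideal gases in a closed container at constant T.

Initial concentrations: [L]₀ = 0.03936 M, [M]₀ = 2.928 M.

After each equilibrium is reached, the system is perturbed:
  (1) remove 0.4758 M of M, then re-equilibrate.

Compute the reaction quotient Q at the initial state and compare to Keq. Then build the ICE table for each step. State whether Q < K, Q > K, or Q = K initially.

Q₀ = 74.39 vs Keq = 343.3 ⇒ Q<K, forward
Step 1:
                  L         M
  Initial   0.03936     2.928
  Change   -0.03074   0.03074
  Equil    0.008619     2.959
  solve Keq expr → x = 0.03074; check Q = 343.3
Then remove 0.4758 M of M.
Step 2:
                  L         M
  Initial  0.008619     2.483
  Change  -0.001382  0.001382
  Equil    0.007237     2.484
  solve Keq expr → x = 0.001382; check Q = 343.3

Q₀ = 74.39; Q < K (proceeds forward)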